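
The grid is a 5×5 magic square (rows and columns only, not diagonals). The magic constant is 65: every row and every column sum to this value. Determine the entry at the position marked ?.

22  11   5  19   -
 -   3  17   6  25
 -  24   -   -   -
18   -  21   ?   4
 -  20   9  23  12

Using row 1: 22 + 11 + 5 + 19 + ? → (1,5) = 65 − 57 = 8.
Row 2 must total 65; the given cells sum to 51, so (2,1) = 14.
Row 5 needs 65; the known cells sum to 64, so (5,1) = 1.
Using column 1: 22 + 14 + 18 + 1 + ? → (3,1) = 65 − 55 = 10.
The remaining cell in column 2 is (4,2) = 65 − 58 = 7.
Column 3 must total 65; the given cells sum to 52, so (3,3) = 13.
Column 5 needs 65; the known cells sum to 49, so (3,5) = 16.
Row 3: 10 + 24 + 13 + 16 + ? = 65, so (3,4) = 2.
Row 4 needs 65; the known cells sum to 50, so (4,4) = 15.

15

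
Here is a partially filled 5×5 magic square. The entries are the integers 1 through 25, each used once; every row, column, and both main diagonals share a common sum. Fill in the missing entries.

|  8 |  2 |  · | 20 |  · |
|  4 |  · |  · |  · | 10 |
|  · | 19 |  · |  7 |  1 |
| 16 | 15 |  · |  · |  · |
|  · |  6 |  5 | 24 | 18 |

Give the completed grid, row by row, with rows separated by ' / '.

The entries are 1 through 25, which sum to 325, so each line sums to 325/5 = 65.
The remaining cell in row 5 is (5,1) = 65 − 53 = 12.
Column 1 must total 65; the given cells sum to 40, so (3,1) = 25.
Using column 2: 2 + 19 + 15 + 6 + ? → (2,2) = 65 − 42 = 23.
Using row 3: 25 + 19 + 7 + 1 + ? → (3,3) = 65 − 52 = 13.
The remaining cell in main diagonal is (4,4) = 65 − 62 = 3.
Using column 4: 20 + 7 + 3 + 24 + ? → (2,4) = 65 − 54 = 11.
Anti-diagonal must total 65; the given cells sum to 51, so (1,5) = 14.
From row 1, 65 − (8 + 2 + 20 + 14) gives (1,3) = 21.
Row 2: 4 + 23 + 11 + 10 + ? = 65, so (2,3) = 17.
Column 3 needs 65; the known cells sum to 56, so (4,3) = 9.
Column 5 must total 65; the given cells sum to 43, so (4,5) = 22.

8 2 21 20 14 / 4 23 17 11 10 / 25 19 13 7 1 / 16 15 9 3 22 / 12 6 5 24 18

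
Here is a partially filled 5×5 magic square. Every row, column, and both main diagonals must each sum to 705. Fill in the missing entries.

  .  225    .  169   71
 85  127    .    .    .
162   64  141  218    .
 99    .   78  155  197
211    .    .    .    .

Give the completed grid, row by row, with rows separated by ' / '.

148 225 92 169 71 / 85 127 204 106 183 / 162 64 141 218 120 / 99 176 78 155 197 / 211 113 190 57 134

Row 3 needs 705; the known cells sum to 585, so (3,5) = 120.
Row 4 needs 705; the known cells sum to 529, so (4,2) = 176.
Column 1: 85 + 162 + 99 + 211 + ? = 705, so (1,1) = 148.
Column 2 needs 705; the known cells sum to 592, so (5,2) = 113.
Main diagonal: 148 + 127 + 141 + 155 + ? = 705, so (5,5) = 134.
Anti-diagonal must total 705; the given cells sum to 599, so (2,4) = 106.
Row 1: 148 + 225 + 169 + 71 + ? = 705, so (1,3) = 92.
From column 4, 705 − (169 + 106 + 218 + 155) gives (5,4) = 57.
The remaining cell in column 5 is (2,5) = 705 − 522 = 183.
Row 2 needs 705; the known cells sum to 501, so (2,3) = 204.
Using row 5: 211 + 113 + 57 + 134 + ? → (5,3) = 705 − 515 = 190.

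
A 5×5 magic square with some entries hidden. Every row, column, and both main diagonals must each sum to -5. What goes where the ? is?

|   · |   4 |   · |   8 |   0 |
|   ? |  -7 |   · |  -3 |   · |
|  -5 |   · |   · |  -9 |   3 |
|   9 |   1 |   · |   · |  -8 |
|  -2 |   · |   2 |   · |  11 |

The remaining cell in column 5 is (2,5) = -5 − 6 = -11.
Anti-diagonal: 0 + (-3) + 1 + (-2) + ? = -5, so (3,3) = -1.
Row 3 needs -5; the known cells sum to -12, so (3,2) = 7.
Column 2 must total -5; the given cells sum to 5, so (5,2) = -10.
Row 5 needs -5; the known cells sum to 1, so (5,4) = -6.
The remaining cell in column 4 is (4,4) = -5 − (-10) = 5.
Main diagonal must total -5; the given cells sum to 8, so (1,1) = -13.
Row 1 needs -5; the known cells sum to -1, so (1,3) = -4.
The remaining cell in row 4 is (4,3) = -5 − 7 = -12.
Using column 1: -13 + (-5) + 9 + (-2) + ? → (2,1) = -5 − (-11) = 6.

6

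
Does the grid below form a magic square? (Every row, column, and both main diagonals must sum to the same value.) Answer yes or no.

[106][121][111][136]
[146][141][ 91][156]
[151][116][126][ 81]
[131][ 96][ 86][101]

No — row 4 sums to 414 but column 1 sums to 534.

Row 1: 106 + 121 + 111 + 136 = 474.
Row 2: 146 + 141 + 91 + 156 = 534.
Row 3: 151 + 116 + 126 + 81 = 474.
Row 4: 131 + 96 + 86 + 101 = 414.
Column 1: 106 + 146 + 151 + 131 = 534.
Column 2: 121 + 141 + 116 + 96 = 474.
Column 3: 111 + 91 + 126 + 86 = 414.
Column 4: 136 + 156 + 81 + 101 = 474.
Main diagonal: 106 + 141 + 126 + 101 = 474.
Anti-diagonal: 136 + 91 + 116 + 131 = 474.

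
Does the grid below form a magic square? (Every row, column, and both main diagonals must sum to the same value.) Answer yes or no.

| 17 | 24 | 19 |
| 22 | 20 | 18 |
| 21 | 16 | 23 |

Yes

Row 1: 17 + 24 + 19 = 60.
Row 2: 22 + 20 + 18 = 60.
Row 3: 21 + 16 + 23 = 60.
Column 1: 17 + 22 + 21 = 60.
Column 2: 24 + 20 + 16 = 60.
Column 3: 19 + 18 + 23 = 60.
Main diagonal: 17 + 20 + 23 = 60.
Anti-diagonal: 19 + 20 + 21 = 60.
All lines sum to 60.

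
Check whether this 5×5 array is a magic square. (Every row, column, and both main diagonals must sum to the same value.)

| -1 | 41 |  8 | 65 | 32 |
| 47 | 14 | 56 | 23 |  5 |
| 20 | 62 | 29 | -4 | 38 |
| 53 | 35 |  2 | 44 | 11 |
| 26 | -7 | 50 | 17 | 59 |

Row 1: -1 + 41 + 8 + 65 + 32 = 145.
Row 2: 47 + 14 + 56 + 23 + 5 = 145.
Row 3: 20 + 62 + 29 + (-4) + 38 = 145.
Row 4: 53 + 35 + 2 + 44 + 11 = 145.
Row 5: 26 + (-7) + 50 + 17 + 59 = 145.
Column 1: -1 + 47 + 20 + 53 + 26 = 145.
Column 2: 41 + 14 + 62 + 35 + (-7) = 145.
Column 3: 8 + 56 + 29 + 2 + 50 = 145.
Column 4: 65 + 23 + (-4) + 44 + 17 = 145.
Column 5: 32 + 5 + 38 + 11 + 59 = 145.
Main diagonal: -1 + 14 + 29 + 44 + 59 = 145.
Anti-diagonal: 32 + 23 + 29 + 35 + 26 = 145.
All lines sum to 145.

Yes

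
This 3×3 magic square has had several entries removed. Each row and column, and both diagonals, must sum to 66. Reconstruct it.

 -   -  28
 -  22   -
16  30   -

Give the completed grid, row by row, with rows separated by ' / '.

24 14 28 / 26 22 18 / 16 30 20

The remaining cell in row 3 is (3,3) = 66 − 46 = 20.
Column 2 must total 66; the given cells sum to 52, so (1,2) = 14.
From column 3, 66 − (28 + 20) gives (2,3) = 18.
Main diagonal: 22 + 20 + ? = 66, so (1,1) = 24.
From row 2, 66 − (22 + 18) gives (2,1) = 26.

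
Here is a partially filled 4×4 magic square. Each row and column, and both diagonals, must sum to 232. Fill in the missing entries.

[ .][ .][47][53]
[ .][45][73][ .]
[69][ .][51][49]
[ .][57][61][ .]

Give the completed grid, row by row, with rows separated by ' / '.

65 67 47 53 / 55 45 73 59 / 69 63 51 49 / 43 57 61 71

Row 3: 69 + 51 + 49 + ? = 232, so (3,2) = 63.
Using column 2: 45 + 63 + 57 + ? → (1,2) = 232 − 165 = 67.
The remaining cell in anti-diagonal is (4,1) = 232 − 189 = 43.
Row 1 must total 232; the given cells sum to 167, so (1,1) = 65.
Row 4 needs 232; the known cells sum to 161, so (4,4) = 71.
Column 1 needs 232; the known cells sum to 177, so (2,1) = 55.
Using column 4: 53 + 49 + 71 + ? → (2,4) = 232 − 173 = 59.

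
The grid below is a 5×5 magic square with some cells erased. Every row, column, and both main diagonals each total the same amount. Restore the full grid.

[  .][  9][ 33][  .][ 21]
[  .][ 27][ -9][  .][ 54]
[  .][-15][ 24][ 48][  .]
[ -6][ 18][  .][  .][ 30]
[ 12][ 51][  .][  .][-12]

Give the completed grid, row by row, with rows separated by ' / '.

45 9 33 -18 21 / 3 27 -9 15 54 / 36 -15 24 48 -3 / -6 18 42 6 30 / 12 51 0 39 -12

Column 2 is already complete: 9 + 27 + -15 + 18 + 51 = 90, so that is the magic constant.
Column 5 must total 90; the given cells sum to 93, so (3,5) = -3.
The remaining cell in anti-diagonal is (2,4) = 90 − 75 = 15.
The remaining cell in row 2 is (2,1) = 90 − 87 = 3.
The remaining cell in row 3 is (3,1) = 90 − 54 = 36.
Using column 1: 3 + 36 + (-6) + 12 + ? → (1,1) = 90 − 45 = 45.
Main diagonal must total 90; the given cells sum to 84, so (4,4) = 6.
Row 1 needs 90; the known cells sum to 108, so (1,4) = -18.
The remaining cell in row 4 is (4,3) = 90 − 48 = 42.
Column 3: 33 + (-9) + 24 + 42 + ? = 90, so (5,3) = 0.
Column 4 needs 90; the known cells sum to 51, so (5,4) = 39.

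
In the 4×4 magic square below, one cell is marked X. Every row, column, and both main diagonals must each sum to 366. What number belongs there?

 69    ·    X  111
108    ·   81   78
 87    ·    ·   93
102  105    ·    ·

Row 2 needs 366; the known cells sum to 267, so (2,2) = 99.
Column 4 needs 366; the known cells sum to 282, so (4,4) = 84.
Main diagonal needs 366; the known cells sum to 252, so (3,3) = 114.
The remaining cell in anti-diagonal is (3,2) = 366 − 294 = 72.
Row 4 must total 366; the given cells sum to 291, so (4,3) = 75.
Using column 2: 99 + 72 + 105 + ? → (1,2) = 366 − 276 = 90.
Column 3 must total 366; the given cells sum to 270, so (1,3) = 96.

96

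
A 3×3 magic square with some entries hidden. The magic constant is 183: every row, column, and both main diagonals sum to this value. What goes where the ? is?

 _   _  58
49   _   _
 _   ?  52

Column 3 must total 183; the given cells sum to 110, so (2,3) = 73.
Row 2 needs 183; the known cells sum to 122, so (2,2) = 61.
Main diagonal: 61 + 52 + ? = 183, so (1,1) = 70.
Using anti-diagonal: 58 + 61 + ? → (3,1) = 183 − 119 = 64.
Row 1 needs 183; the known cells sum to 128, so (1,2) = 55.
Row 3: 64 + 52 + ? = 183, so (3,2) = 67.

67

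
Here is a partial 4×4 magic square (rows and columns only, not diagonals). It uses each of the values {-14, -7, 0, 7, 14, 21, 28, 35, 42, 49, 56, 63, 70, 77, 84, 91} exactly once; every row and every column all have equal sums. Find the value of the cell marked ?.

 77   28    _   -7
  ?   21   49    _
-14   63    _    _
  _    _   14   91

The 16 entries sum to 616, so each line sums to 616/4 = 154.
Using row 1: 77 + 28 + (-7) + ? → (1,3) = 154 − 98 = 56.
Using column 2: 28 + 21 + 63 + ? → (4,2) = 154 − 112 = 42.
Column 3 needs 154; the known cells sum to 119, so (3,3) = 35.
The remaining cell in row 3 is (3,4) = 154 − 84 = 70.
Using row 4: 42 + 14 + 91 + ? → (4,1) = 154 − 147 = 7.
The remaining cell in column 1 is (2,1) = 154 − 70 = 84.

84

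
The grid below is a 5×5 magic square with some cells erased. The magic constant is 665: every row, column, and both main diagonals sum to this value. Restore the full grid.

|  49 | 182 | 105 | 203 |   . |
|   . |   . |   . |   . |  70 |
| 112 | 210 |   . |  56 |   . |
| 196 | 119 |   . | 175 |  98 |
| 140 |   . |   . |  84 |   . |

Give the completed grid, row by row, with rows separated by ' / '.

Row 1 needs 665; the known cells sum to 539, so (1,5) = 126.
Row 4 must total 665; the given cells sum to 588, so (4,3) = 77.
The remaining cell in column 1 is (2,1) = 665 − 497 = 168.
The remaining cell in column 4 is (2,4) = 665 − 518 = 147.
Anti-diagonal needs 665; the known cells sum to 532, so (3,3) = 133.
The remaining cell in row 3 is (3,5) = 665 − 511 = 154.
From column 5, 665 − (126 + 70 + 154 + 98) gives (5,5) = 217.
Main diagonal needs 665; the known cells sum to 574, so (2,2) = 91.
Row 2: 168 + 91 + 147 + 70 + ? = 665, so (2,3) = 189.
Column 2 must total 665; the given cells sum to 602, so (5,2) = 63.
Column 3: 105 + 189 + 133 + 77 + ? = 665, so (5,3) = 161.

49 182 105 203 126 / 168 91 189 147 70 / 112 210 133 56 154 / 196 119 77 175 98 / 140 63 161 84 217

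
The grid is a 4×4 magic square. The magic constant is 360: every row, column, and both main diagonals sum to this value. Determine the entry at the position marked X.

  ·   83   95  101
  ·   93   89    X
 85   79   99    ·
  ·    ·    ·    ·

75

The remaining cell in row 1 is (1,1) = 360 − 279 = 81.
The remaining cell in row 3 is (3,4) = 360 − 263 = 97.
Column 2: 83 + 93 + 79 + ? = 360, so (4,2) = 105.
Column 3 needs 360; the known cells sum to 283, so (4,3) = 77.
Main diagonal: 81 + 93 + 99 + ? = 360, so (4,4) = 87.
Using anti-diagonal: 101 + 89 + 79 + ? → (4,1) = 360 − 269 = 91.
The remaining cell in column 1 is (2,1) = 360 − 257 = 103.
The remaining cell in column 4 is (2,4) = 360 − 285 = 75.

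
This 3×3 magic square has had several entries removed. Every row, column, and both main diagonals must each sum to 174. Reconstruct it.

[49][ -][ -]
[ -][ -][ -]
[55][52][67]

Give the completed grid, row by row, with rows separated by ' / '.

Column 1 needs 174; the known cells sum to 104, so (2,1) = 70.
The remaining cell in main diagonal is (2,2) = 174 − 116 = 58.
Anti-diagonal must total 174; the given cells sum to 113, so (1,3) = 61.
Row 1: 49 + 61 + ? = 174, so (1,2) = 64.
Row 2 needs 174; the known cells sum to 128, so (2,3) = 46.

49 64 61 / 70 58 46 / 55 52 67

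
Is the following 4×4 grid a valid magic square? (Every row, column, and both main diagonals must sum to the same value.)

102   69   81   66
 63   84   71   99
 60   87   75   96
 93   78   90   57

Row 1: 102 + 69 + 81 + 66 = 318.
Row 2: 63 + 84 + 71 + 99 = 317.
Row 3: 60 + 87 + 75 + 96 = 318.
Row 4: 93 + 78 + 90 + 57 = 318.
Column 1: 102 + 63 + 60 + 93 = 318.
Column 2: 69 + 84 + 87 + 78 = 318.
Column 3: 81 + 71 + 75 + 90 = 317.
Column 4: 66 + 99 + 96 + 57 = 318.
Main diagonal: 102 + 84 + 75 + 57 = 318.
Anti-diagonal: 66 + 71 + 87 + 93 = 317.

No — row 1 sums to 318 but anti-diagonal sums to 317.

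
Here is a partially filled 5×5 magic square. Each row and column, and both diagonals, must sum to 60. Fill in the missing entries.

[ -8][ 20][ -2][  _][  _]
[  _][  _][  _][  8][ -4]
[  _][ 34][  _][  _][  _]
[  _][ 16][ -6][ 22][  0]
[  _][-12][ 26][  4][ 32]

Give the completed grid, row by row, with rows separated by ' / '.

Row 4 needs 60; the known cells sum to 32, so (4,1) = 28.
From row 5, 60 − (-12 + 26 + 4 + 32) gives (5,1) = 10.
The remaining cell in column 2 is (2,2) = 60 − 58 = 2.
Main diagonal must total 60; the given cells sum to 48, so (3,3) = 12.
The remaining cell in anti-diagonal is (1,5) = 60 − 46 = 14.
Using row 1: -8 + 20 + (-2) + 14 + ? → (1,4) = 60 − 24 = 36.
Column 3 must total 60; the given cells sum to 30, so (2,3) = 30.
From column 4, 60 − (36 + 8 + 22 + 4) gives (3,4) = -10.
Column 5 needs 60; the known cells sum to 42, so (3,5) = 18.
Row 2: 2 + 30 + 8 + (-4) + ? = 60, so (2,1) = 24.
Row 3 needs 60; the known cells sum to 54, so (3,1) = 6.

-8 20 -2 36 14 / 24 2 30 8 -4 / 6 34 12 -10 18 / 28 16 -6 22 0 / 10 -12 26 4 32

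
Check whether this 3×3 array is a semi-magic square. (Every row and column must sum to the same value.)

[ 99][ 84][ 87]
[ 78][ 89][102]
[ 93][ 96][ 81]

Row 1: 99 + 84 + 87 = 270.
Row 2: 78 + 89 + 102 = 269.
Row 3: 93 + 96 + 81 = 270.
Column 1: 99 + 78 + 93 = 270.
Column 2: 84 + 89 + 96 = 269.
Column 3: 87 + 102 + 81 = 270.

No — row 3 sums to 270 but row 2 sums to 269.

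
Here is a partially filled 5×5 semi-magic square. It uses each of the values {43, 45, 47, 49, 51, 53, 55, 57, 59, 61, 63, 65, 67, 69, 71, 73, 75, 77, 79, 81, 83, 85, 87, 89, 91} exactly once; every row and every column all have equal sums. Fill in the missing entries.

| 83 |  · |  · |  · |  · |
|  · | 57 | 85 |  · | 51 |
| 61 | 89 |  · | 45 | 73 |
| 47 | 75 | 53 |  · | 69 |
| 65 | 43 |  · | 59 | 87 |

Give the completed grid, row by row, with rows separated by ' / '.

83 71 49 77 55 / 79 57 85 63 51 / 61 89 67 45 73 / 47 75 53 91 69 / 65 43 81 59 87

The 25 entries sum to 1675, so each line sums to 1675/5 = 335.
From row 3, 335 − (61 + 89 + 45 + 73) gives (3,3) = 67.
The remaining cell in row 4 is (4,4) = 335 − 244 = 91.
Row 5: 65 + 43 + 59 + 87 + ? = 335, so (5,3) = 81.
The remaining cell in column 1 is (2,1) = 335 − 256 = 79.
Column 2: 57 + 89 + 75 + 43 + ? = 335, so (1,2) = 71.
Column 3: 85 + 67 + 53 + 81 + ? = 335, so (1,3) = 49.
From column 5, 335 − (51 + 73 + 69 + 87) gives (1,5) = 55.
The remaining cell in row 1 is (1,4) = 335 − 258 = 77.
Row 2 needs 335; the known cells sum to 272, so (2,4) = 63.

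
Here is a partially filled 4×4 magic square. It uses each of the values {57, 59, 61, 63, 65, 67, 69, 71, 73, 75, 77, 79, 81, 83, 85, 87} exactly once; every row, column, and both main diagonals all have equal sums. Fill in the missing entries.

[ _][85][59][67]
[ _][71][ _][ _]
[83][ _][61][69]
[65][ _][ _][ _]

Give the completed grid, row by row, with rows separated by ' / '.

The 16 entries sum to 1152, so each line sums to 1152/4 = 288.
From row 1, 288 − (85 + 59 + 67) gives (1,1) = 77.
Row 3 needs 288; the known cells sum to 213, so (3,2) = 75.
The remaining cell in column 1 is (2,1) = 288 − 225 = 63.
The remaining cell in column 2 is (4,2) = 288 − 231 = 57.
From main diagonal, 288 − (77 + 71 + 61) gives (4,4) = 79.
Anti-diagonal: 67 + 75 + 65 + ? = 288, so (2,3) = 81.
Row 2 needs 288; the known cells sum to 215, so (2,4) = 73.
The remaining cell in row 4 is (4,3) = 288 − 201 = 87.

77 85 59 67 / 63 71 81 73 / 83 75 61 69 / 65 57 87 79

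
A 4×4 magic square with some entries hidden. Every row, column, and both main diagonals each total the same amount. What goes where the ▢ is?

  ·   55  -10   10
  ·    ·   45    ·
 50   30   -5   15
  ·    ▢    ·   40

-15

Row 3 is complete and sums to 90; that is the magic constant.
The remaining cell in row 1 is (1,1) = 90 − 55 = 35.
The remaining cell in column 3 is (4,3) = 90 − 30 = 60.
Using column 4: 10 + 15 + 40 + ? → (2,4) = 90 − 65 = 25.
Main diagonal needs 90; the known cells sum to 70, so (2,2) = 20.
From anti-diagonal, 90 − (10 + 45 + 30) gives (4,1) = 5.
Row 2 needs 90; the known cells sum to 90, so (2,1) = 0.
Using row 4: 5 + 60 + 40 + ? → (4,2) = 90 − 105 = -15.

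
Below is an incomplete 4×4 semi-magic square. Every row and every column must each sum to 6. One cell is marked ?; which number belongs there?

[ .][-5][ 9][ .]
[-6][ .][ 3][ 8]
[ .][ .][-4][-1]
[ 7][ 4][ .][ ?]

Row 2: -6 + 3 + 8 + ? = 6, so (2,2) = 1.
Using column 2: -5 + 1 + 4 + ? → (3,2) = 6 − 0 = 6.
Column 3 needs 6; the known cells sum to 8, so (4,3) = -2.
The remaining cell in row 3 is (3,1) = 6 − 1 = 5.
The remaining cell in row 4 is (4,4) = 6 − 9 = -3.

-3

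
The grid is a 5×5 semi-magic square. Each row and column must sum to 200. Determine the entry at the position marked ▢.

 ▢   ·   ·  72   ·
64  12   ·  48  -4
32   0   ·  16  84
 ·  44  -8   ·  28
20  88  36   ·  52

Row 2 must total 200; the given cells sum to 120, so (2,3) = 80.
Row 3 needs 200; the known cells sum to 132, so (3,3) = 68.
Using row 5: 20 + 88 + 36 + 52 + ? → (5,4) = 200 − 196 = 4.
Using column 2: 12 + 0 + 44 + 88 + ? → (1,2) = 200 − 144 = 56.
The remaining cell in column 3 is (1,3) = 200 − 176 = 24.
Column 4 must total 200; the given cells sum to 140, so (4,4) = 60.
Column 5 must total 200; the given cells sum to 160, so (1,5) = 40.
Using row 1: 56 + 24 + 72 + 40 + ? → (1,1) = 200 − 192 = 8.

8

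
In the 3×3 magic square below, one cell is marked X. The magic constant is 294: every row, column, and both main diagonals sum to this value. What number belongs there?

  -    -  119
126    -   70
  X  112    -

77

Row 2 must total 294; the given cells sum to 196, so (2,2) = 98.
Column 2: 98 + 112 + ? = 294, so (1,2) = 84.
Column 3: 119 + 70 + ? = 294, so (3,3) = 105.
From main diagonal, 294 − (98 + 105) gives (1,1) = 91.
Anti-diagonal needs 294; the known cells sum to 217, so (3,1) = 77.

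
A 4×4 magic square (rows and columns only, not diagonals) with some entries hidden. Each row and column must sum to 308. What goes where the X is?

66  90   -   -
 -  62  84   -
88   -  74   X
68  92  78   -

The remaining cell in row 4 is (4,4) = 308 − 238 = 70.
Using column 1: 66 + 88 + 68 + ? → (2,1) = 308 − 222 = 86.
From column 2, 308 − (90 + 62 + 92) gives (3,2) = 64.
Column 3 needs 308; the known cells sum to 236, so (1,3) = 72.
Row 1 needs 308; the known cells sum to 228, so (1,4) = 80.
The remaining cell in row 2 is (2,4) = 308 − 232 = 76.
Using row 3: 88 + 64 + 74 + ? → (3,4) = 308 − 226 = 82.

82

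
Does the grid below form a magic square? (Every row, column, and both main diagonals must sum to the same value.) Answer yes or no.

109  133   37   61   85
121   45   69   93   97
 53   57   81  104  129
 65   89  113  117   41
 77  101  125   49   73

No — column 4 sums to 424 but anti-diagonal sums to 425.

Row 1: 109 + 133 + 37 + 61 + 85 = 425.
Row 2: 121 + 45 + 69 + 93 + 97 = 425.
Row 3: 53 + 57 + 81 + 104 + 129 = 424.
Row 4: 65 + 89 + 113 + 117 + 41 = 425.
Row 5: 77 + 101 + 125 + 49 + 73 = 425.
Column 1: 109 + 121 + 53 + 65 + 77 = 425.
Column 2: 133 + 45 + 57 + 89 + 101 = 425.
Column 3: 37 + 69 + 81 + 113 + 125 = 425.
Column 4: 61 + 93 + 104 + 117 + 49 = 424.
Column 5: 85 + 97 + 129 + 41 + 73 = 425.
Main diagonal: 109 + 45 + 81 + 117 + 73 = 425.
Anti-diagonal: 85 + 93 + 81 + 89 + 77 = 425.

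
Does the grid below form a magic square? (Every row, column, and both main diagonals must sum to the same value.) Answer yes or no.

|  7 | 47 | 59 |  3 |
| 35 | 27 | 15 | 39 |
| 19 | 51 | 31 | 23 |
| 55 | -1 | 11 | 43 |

Row 1: 7 + 47 + 59 + 3 = 116.
Row 2: 35 + 27 + 15 + 39 = 116.
Row 3: 19 + 51 + 31 + 23 = 124.
Row 4: 55 + (-1) + 11 + 43 = 108.
Column 1: 7 + 35 + 19 + 55 = 116.
Column 2: 47 + 27 + 51 + (-1) = 124.
Column 3: 59 + 15 + 31 + 11 = 116.
Column 4: 3 + 39 + 23 + 43 = 108.
Main diagonal: 7 + 27 + 31 + 43 = 108.
Anti-diagonal: 3 + 15 + 51 + 55 = 124.

No — column 4 sums to 108 but anti-diagonal sums to 124.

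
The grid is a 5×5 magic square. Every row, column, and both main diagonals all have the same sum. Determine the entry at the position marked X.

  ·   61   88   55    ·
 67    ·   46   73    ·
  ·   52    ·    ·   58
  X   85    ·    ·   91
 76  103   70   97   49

43

Row 5 is complete and sums to 395; that is the magic constant.
Column 2 must total 395; the given cells sum to 301, so (2,2) = 94.
The remaining cell in row 2 is (2,5) = 395 − 280 = 115.
The remaining cell in column 5 is (1,5) = 395 − 313 = 82.
Anti-diagonal must total 395; the given cells sum to 316, so (3,3) = 79.
From row 1, 395 − (61 + 88 + 55 + 82) gives (1,1) = 109.
Column 3 must total 395; the given cells sum to 283, so (4,3) = 112.
Main diagonal must total 395; the given cells sum to 331, so (4,4) = 64.
Using row 4: 85 + 112 + 64 + 91 + ? → (4,1) = 395 − 352 = 43.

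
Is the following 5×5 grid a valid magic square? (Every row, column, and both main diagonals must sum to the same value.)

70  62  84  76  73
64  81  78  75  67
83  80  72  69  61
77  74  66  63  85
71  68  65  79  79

Row 1: 70 + 62 + 84 + 76 + 73 = 365.
Row 2: 64 + 81 + 78 + 75 + 67 = 365.
Row 3: 83 + 80 + 72 + 69 + 61 = 365.
Row 4: 77 + 74 + 66 + 63 + 85 = 365.
Row 5: 71 + 68 + 65 + 79 + 79 = 362.
Column 1: 70 + 64 + 83 + 77 + 71 = 365.
Column 2: 62 + 81 + 80 + 74 + 68 = 365.
Column 3: 84 + 78 + 72 + 66 + 65 = 365.
Column 4: 76 + 75 + 69 + 63 + 79 = 362.
Column 5: 73 + 67 + 61 + 85 + 79 = 365.
Main diagonal: 70 + 81 + 72 + 63 + 79 = 365.
Anti-diagonal: 73 + 75 + 72 + 74 + 71 = 365.

No — row 5 sums to 362 but row 2 sums to 365.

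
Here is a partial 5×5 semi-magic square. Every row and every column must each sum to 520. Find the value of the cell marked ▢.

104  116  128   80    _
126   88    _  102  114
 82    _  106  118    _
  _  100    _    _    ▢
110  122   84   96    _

86

Row 1: 104 + 116 + 128 + 80 + ? = 520, so (1,5) = 92.
Row 2 needs 520; the known cells sum to 430, so (2,3) = 90.
The remaining cell in row 5 is (5,5) = 520 − 412 = 108.
Column 1 must total 520; the given cells sum to 422, so (4,1) = 98.
Column 2: 116 + 88 + 100 + 122 + ? = 520, so (3,2) = 94.
Column 3 must total 520; the given cells sum to 408, so (4,3) = 112.
Using column 4: 80 + 102 + 118 + 96 + ? → (4,4) = 520 − 396 = 124.
Row 3 must total 520; the given cells sum to 400, so (3,5) = 120.
From row 4, 520 − (98 + 100 + 112 + 124) gives (4,5) = 86.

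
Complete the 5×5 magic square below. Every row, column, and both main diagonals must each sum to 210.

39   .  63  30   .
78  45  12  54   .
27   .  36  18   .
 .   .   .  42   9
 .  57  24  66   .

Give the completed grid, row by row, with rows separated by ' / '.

39 6 63 30 72 / 78 45 12 54 21 / 27 69 36 18 60 / 51 33 75 42 9 / 15 57 24 66 48

The remaining cell in row 2 is (2,5) = 210 − 189 = 21.
Column 3 must total 210; the given cells sum to 135, so (4,3) = 75.
Main diagonal must total 210; the given cells sum to 162, so (5,5) = 48.
Row 5 must total 210; the given cells sum to 195, so (5,1) = 15.
Column 1: 39 + 78 + 27 + 15 + ? = 210, so (4,1) = 51.
From row 4, 210 − (51 + 75 + 42 + 9) gives (4,2) = 33.
Anti-diagonal: 54 + 36 + 33 + 15 + ? = 210, so (1,5) = 72.
Using row 1: 39 + 63 + 30 + 72 + ? → (1,2) = 210 − 204 = 6.
Column 2: 6 + 45 + 33 + 57 + ? = 210, so (3,2) = 69.
Column 5: 72 + 21 + 9 + 48 + ? = 210, so (3,5) = 60.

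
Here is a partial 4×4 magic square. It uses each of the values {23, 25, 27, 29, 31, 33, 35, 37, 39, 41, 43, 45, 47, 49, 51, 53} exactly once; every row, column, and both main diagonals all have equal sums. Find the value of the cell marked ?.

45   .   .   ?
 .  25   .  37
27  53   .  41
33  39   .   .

The 16 entries sum to 608, so each line sums to 608/4 = 152.
Using row 3: 27 + 53 + 41 + ? → (3,3) = 152 − 121 = 31.
The remaining cell in column 1 is (2,1) = 152 − 105 = 47.
The remaining cell in column 2 is (1,2) = 152 − 117 = 35.
Using main diagonal: 45 + 25 + 31 + ? → (4,4) = 152 − 101 = 51.
The remaining cell in row 2 is (2,3) = 152 − 109 = 43.
Row 4: 33 + 39 + 51 + ? = 152, so (4,3) = 29.
The remaining cell in column 3 is (1,3) = 152 − 103 = 49.
The remaining cell in column 4 is (1,4) = 152 − 129 = 23.

23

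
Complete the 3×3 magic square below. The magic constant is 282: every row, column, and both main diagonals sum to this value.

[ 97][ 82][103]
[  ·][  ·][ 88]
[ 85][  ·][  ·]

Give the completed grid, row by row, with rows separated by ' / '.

The remaining cell in column 1 is (2,1) = 282 − 182 = 100.
Column 3 needs 282; the known cells sum to 191, so (3,3) = 91.
Main diagonal: 97 + 91 + ? = 282, so (2,2) = 94.
Row 3 must total 282; the given cells sum to 176, so (3,2) = 106.

97 82 103 / 100 94 88 / 85 106 91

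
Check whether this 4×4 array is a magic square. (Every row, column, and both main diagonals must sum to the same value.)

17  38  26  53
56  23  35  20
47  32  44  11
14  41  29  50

Row 1: 17 + 38 + 26 + 53 = 134.
Row 2: 56 + 23 + 35 + 20 = 134.
Row 3: 47 + 32 + 44 + 11 = 134.
Row 4: 14 + 41 + 29 + 50 = 134.
Column 1: 17 + 56 + 47 + 14 = 134.
Column 2: 38 + 23 + 32 + 41 = 134.
Column 3: 26 + 35 + 44 + 29 = 134.
Column 4: 53 + 20 + 11 + 50 = 134.
Main diagonal: 17 + 23 + 44 + 50 = 134.
Anti-diagonal: 53 + 35 + 32 + 14 = 134.
All lines sum to 134.

Yes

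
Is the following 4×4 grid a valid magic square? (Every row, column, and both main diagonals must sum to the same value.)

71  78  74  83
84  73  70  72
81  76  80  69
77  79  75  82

Row 1: 71 + 78 + 74 + 83 = 306.
Row 2: 84 + 73 + 70 + 72 = 299.
Row 3: 81 + 76 + 80 + 69 = 306.
Row 4: 77 + 79 + 75 + 82 = 313.
Column 1: 71 + 84 + 81 + 77 = 313.
Column 2: 78 + 73 + 76 + 79 = 306.
Column 3: 74 + 70 + 80 + 75 = 299.
Column 4: 83 + 72 + 69 + 82 = 306.
Main diagonal: 71 + 73 + 80 + 82 = 306.
Anti-diagonal: 83 + 70 + 76 + 77 = 306.

No — row 4 sums to 313 but column 2 sums to 306.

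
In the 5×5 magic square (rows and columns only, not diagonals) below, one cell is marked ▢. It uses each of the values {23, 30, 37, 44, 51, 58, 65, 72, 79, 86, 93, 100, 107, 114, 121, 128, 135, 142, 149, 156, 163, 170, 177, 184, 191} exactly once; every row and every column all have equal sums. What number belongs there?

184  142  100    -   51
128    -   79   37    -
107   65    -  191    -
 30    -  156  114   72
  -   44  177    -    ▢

93

The 25 entries sum to 2675, so each line sums to 2675/5 = 535.
From row 1, 535 − (184 + 142 + 100 + 51) gives (1,4) = 58.
From row 4, 535 − (30 + 156 + 114 + 72) gives (4,2) = 163.
Column 1 must total 535; the given cells sum to 449, so (5,1) = 86.
Column 2 must total 535; the given cells sum to 414, so (2,2) = 121.
Column 3: 100 + 79 + 156 + 177 + ? = 535, so (3,3) = 23.
Column 4 needs 535; the known cells sum to 400, so (5,4) = 135.
Row 2: 128 + 121 + 79 + 37 + ? = 535, so (2,5) = 170.
The remaining cell in row 3 is (3,5) = 535 − 386 = 149.
From row 5, 535 − (86 + 44 + 177 + 135) gives (5,5) = 93.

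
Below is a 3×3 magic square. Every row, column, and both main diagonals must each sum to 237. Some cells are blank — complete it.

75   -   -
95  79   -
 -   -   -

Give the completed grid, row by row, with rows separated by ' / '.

The remaining cell in row 2 is (2,3) = 237 − 174 = 63.
Using column 1: 75 + 95 + ? → (3,1) = 237 − 170 = 67.
Main diagonal: 75 + 79 + ? = 237, so (3,3) = 83.
From anti-diagonal, 237 − (79 + 67) gives (1,3) = 91.
Row 1 must total 237; the given cells sum to 166, so (1,2) = 71.
The remaining cell in row 3 is (3,2) = 237 − 150 = 87.

75 71 91 / 95 79 63 / 67 87 83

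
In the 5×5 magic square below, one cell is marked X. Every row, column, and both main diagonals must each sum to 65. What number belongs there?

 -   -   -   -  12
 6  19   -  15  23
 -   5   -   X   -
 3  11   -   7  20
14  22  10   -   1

21

Row 2 needs 65; the known cells sum to 63, so (2,3) = 2.
The remaining cell in row 4 is (4,3) = 65 − 41 = 24.
Row 5 needs 65; the known cells sum to 47, so (5,4) = 18.
Column 2 must total 65; the given cells sum to 57, so (1,2) = 8.
Using column 5: 12 + 23 + 20 + 1 + ? → (3,5) = 65 − 56 = 9.
The remaining cell in anti-diagonal is (3,3) = 65 − 52 = 13.
Column 3 needs 65; the known cells sum to 49, so (1,3) = 16.
Main diagonal needs 65; the known cells sum to 40, so (1,1) = 25.
Row 1 must total 65; the given cells sum to 61, so (1,4) = 4.
Column 1 must total 65; the given cells sum to 48, so (3,1) = 17.
Column 4 needs 65; the known cells sum to 44, so (3,4) = 21.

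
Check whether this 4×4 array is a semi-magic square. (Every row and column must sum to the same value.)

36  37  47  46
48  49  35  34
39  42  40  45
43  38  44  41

Yes

Row 1: 36 + 37 + 47 + 46 = 166.
Row 2: 48 + 49 + 35 + 34 = 166.
Row 3: 39 + 42 + 40 + 45 = 166.
Row 4: 43 + 38 + 44 + 41 = 166.
Column 1: 36 + 48 + 39 + 43 = 166.
Column 2: 37 + 49 + 42 + 38 = 166.
Column 3: 47 + 35 + 40 + 44 = 166.
Column 4: 46 + 34 + 45 + 41 = 166.
All lines sum to 166.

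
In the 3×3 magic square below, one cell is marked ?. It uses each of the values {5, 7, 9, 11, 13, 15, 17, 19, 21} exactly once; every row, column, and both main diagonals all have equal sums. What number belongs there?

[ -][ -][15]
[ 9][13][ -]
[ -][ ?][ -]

21

The 9 entries sum to 117, so each line sums to 117/3 = 39.
From row 2, 39 − (9 + 13) gives (2,3) = 17.
Column 3 must total 39; the given cells sum to 32, so (3,3) = 7.
Main diagonal: 13 + 7 + ? = 39, so (1,1) = 19.
Anti-diagonal: 15 + 13 + ? = 39, so (3,1) = 11.
Row 1 needs 39; the known cells sum to 34, so (1,2) = 5.
Row 3: 11 + 7 + ? = 39, so (3,2) = 21.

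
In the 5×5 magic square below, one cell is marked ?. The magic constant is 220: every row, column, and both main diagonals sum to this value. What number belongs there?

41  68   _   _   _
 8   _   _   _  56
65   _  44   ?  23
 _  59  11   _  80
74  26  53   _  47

71

Row 5 must total 220; the given cells sum to 200, so (5,4) = 20.
Column 1 needs 220; the known cells sum to 188, so (4,1) = 32.
The remaining cell in column 5 is (1,5) = 220 − 206 = 14.
Anti-diagonal needs 220; the known cells sum to 191, so (2,4) = 29.
From row 4, 220 − (32 + 59 + 11 + 80) gives (4,4) = 38.
Main diagonal must total 220; the given cells sum to 170, so (2,2) = 50.
The remaining cell in row 2 is (2,3) = 220 − 143 = 77.
Column 2: 68 + 50 + 59 + 26 + ? = 220, so (3,2) = 17.
Column 3 needs 220; the known cells sum to 185, so (1,3) = 35.
Using row 1: 41 + 68 + 35 + 14 + ? → (1,4) = 220 − 158 = 62.
Row 3: 65 + 17 + 44 + 23 + ? = 220, so (3,4) = 71.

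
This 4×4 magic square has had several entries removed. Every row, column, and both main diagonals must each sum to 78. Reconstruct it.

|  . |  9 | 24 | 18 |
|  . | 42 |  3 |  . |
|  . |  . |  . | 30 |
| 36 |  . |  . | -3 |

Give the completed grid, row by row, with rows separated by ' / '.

27 9 24 18 / 0 42 3 33 / 15 21 12 30 / 36 6 39 -3

Row 1: 9 + 24 + 18 + ? = 78, so (1,1) = 27.
Column 4 needs 78; the known cells sum to 45, so (2,4) = 33.
The remaining cell in main diagonal is (3,3) = 78 − 66 = 12.
Anti-diagonal needs 78; the known cells sum to 57, so (3,2) = 21.
Using row 2: 42 + 3 + 33 + ? → (2,1) = 78 − 78 = 0.
Row 3 must total 78; the given cells sum to 63, so (3,1) = 15.
Column 2: 9 + 42 + 21 + ? = 78, so (4,2) = 6.
Column 3 needs 78; the known cells sum to 39, so (4,3) = 39.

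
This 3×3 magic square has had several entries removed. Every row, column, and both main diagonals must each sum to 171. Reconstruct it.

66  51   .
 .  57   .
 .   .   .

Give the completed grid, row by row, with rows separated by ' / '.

Using row 1: 66 + 51 + ? → (1,3) = 171 − 117 = 54.
Column 2: 51 + 57 + ? = 171, so (3,2) = 63.
From main diagonal, 171 − (66 + 57) gives (3,3) = 48.
Anti-diagonal needs 171; the known cells sum to 111, so (3,1) = 60.
Using column 1: 66 + 60 + ? → (2,1) = 171 − 126 = 45.
From column 3, 171 − (54 + 48) gives (2,3) = 69.

66 51 54 / 45 57 69 / 60 63 48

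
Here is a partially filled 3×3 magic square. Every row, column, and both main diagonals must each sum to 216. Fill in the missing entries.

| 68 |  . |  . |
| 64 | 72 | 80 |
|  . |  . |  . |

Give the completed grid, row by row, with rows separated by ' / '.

68 88 60 / 64 72 80 / 84 56 76

From column 1, 216 − (68 + 64) gives (3,1) = 84.
Main diagonal needs 216; the known cells sum to 140, so (3,3) = 76.
Anti-diagonal: 72 + 84 + ? = 216, so (1,3) = 60.
Using row 1: 68 + 60 + ? → (1,2) = 216 − 128 = 88.
The remaining cell in row 3 is (3,2) = 216 − 160 = 56.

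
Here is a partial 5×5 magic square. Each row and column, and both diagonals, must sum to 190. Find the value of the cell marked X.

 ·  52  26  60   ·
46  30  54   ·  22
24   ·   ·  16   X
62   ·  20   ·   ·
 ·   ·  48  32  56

The remaining cell in row 2 is (2,4) = 190 − 152 = 38.
Column 3 must total 190; the given cells sum to 148, so (3,3) = 42.
From column 4, 190 − (60 + 38 + 16 + 32) gives (4,4) = 44.
Main diagonal: 30 + 42 + 44 + 56 + ? = 190, so (1,1) = 18.
From row 1, 190 − (18 + 52 + 26 + 60) gives (1,5) = 34.
The remaining cell in column 1 is (5,1) = 190 − 150 = 40.
From anti-diagonal, 190 − (34 + 38 + 42 + 40) gives (4,2) = 36.
The remaining cell in row 4 is (4,5) = 190 − 162 = 28.
Row 5 needs 190; the known cells sum to 176, so (5,2) = 14.
Column 2: 52 + 30 + 36 + 14 + ? = 190, so (3,2) = 58.
Column 5 must total 190; the given cells sum to 140, so (3,5) = 50.

50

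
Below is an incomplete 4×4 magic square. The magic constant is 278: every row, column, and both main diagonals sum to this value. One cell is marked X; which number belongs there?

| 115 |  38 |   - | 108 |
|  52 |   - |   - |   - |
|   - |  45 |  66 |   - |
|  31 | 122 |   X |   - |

Row 1 needs 278; the known cells sum to 261, so (1,3) = 17.
From column 1, 278 − (115 + 52 + 31) gives (3,1) = 80.
From column 2, 278 − (38 + 45 + 122) gives (2,2) = 73.
Main diagonal needs 278; the known cells sum to 254, so (4,4) = 24.
Anti-diagonal: 108 + 45 + 31 + ? = 278, so (2,3) = 94.
Row 2 needs 278; the known cells sum to 219, so (2,4) = 59.
Row 3 must total 278; the given cells sum to 191, so (3,4) = 87.
Row 4 needs 278; the known cells sum to 177, so (4,3) = 101.

101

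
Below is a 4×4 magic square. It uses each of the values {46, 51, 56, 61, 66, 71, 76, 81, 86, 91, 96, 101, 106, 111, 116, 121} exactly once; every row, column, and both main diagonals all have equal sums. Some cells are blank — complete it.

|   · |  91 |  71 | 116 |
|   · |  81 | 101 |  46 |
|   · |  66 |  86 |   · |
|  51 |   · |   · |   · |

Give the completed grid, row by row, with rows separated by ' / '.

56 91 71 116 / 106 81 101 46 / 121 66 86 61 / 51 96 76 111

The 16 entries sum to 1336, so each line sums to 1336/4 = 334.
From row 1, 334 − (91 + 71 + 116) gives (1,1) = 56.
Using row 2: 81 + 101 + 46 + ? → (2,1) = 334 − 228 = 106.
From column 1, 334 − (56 + 106 + 51) gives (3,1) = 121.
Column 2: 91 + 81 + 66 + ? = 334, so (4,2) = 96.
Column 3: 71 + 101 + 86 + ? = 334, so (4,3) = 76.
Main diagonal must total 334; the given cells sum to 223, so (4,4) = 111.
From row 3, 334 − (121 + 66 + 86) gives (3,4) = 61.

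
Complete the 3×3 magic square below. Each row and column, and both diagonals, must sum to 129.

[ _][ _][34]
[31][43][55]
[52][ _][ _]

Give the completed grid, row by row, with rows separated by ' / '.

46 49 34 / 31 43 55 / 52 37 40

Using column 1: 31 + 52 + ? → (1,1) = 129 − 83 = 46.
Column 3 must total 129; the given cells sum to 89, so (3,3) = 40.
Row 1 must total 129; the given cells sum to 80, so (1,2) = 49.
Using row 3: 52 + 40 + ? → (3,2) = 129 − 92 = 37.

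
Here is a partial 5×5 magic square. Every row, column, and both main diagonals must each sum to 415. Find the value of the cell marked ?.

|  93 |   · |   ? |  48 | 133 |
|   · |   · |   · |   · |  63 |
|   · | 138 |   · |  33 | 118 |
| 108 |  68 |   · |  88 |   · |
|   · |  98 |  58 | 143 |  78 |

113

The remaining cell in row 5 is (5,1) = 415 − 377 = 38.
Column 4 needs 415; the known cells sum to 312, so (2,4) = 103.
Column 5 needs 415; the known cells sum to 392, so (4,5) = 23.
Using anti-diagonal: 133 + 103 + 68 + 38 + ? → (3,3) = 415 − 342 = 73.
Using row 3: 138 + 73 + 33 + 118 + ? → (3,1) = 415 − 362 = 53.
Row 4 needs 415; the known cells sum to 287, so (4,3) = 128.
Column 1 must total 415; the given cells sum to 292, so (2,1) = 123.
Main diagonal needs 415; the known cells sum to 332, so (2,2) = 83.
From row 2, 415 − (123 + 83 + 103 + 63) gives (2,3) = 43.
Column 2: 83 + 138 + 68 + 98 + ? = 415, so (1,2) = 28.
The remaining cell in column 3 is (1,3) = 415 − 302 = 113.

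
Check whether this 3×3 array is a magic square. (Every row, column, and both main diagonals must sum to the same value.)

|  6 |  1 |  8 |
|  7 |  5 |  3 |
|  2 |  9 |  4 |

Yes

Row 1: 6 + 1 + 8 = 15.
Row 2: 7 + 5 + 3 = 15.
Row 3: 2 + 9 + 4 = 15.
Column 1: 6 + 7 + 2 = 15.
Column 2: 1 + 5 + 9 = 15.
Column 3: 8 + 3 + 4 = 15.
Main diagonal: 6 + 5 + 4 = 15.
Anti-diagonal: 8 + 5 + 2 = 15.
All lines sum to 15.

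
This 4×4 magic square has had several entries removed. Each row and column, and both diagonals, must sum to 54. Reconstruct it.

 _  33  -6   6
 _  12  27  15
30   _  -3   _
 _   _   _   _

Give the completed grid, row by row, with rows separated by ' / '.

21 33 -6 6 / 0 12 27 15 / 30 18 -3 9 / 3 -9 36 24

Row 1 must total 54; the given cells sum to 33, so (1,1) = 21.
The remaining cell in row 2 is (2,1) = 54 − 54 = 0.
Column 1 must total 54; the given cells sum to 51, so (4,1) = 3.
From column 3, 54 − (-6 + 27 + (-3)) gives (4,3) = 36.
Main diagonal needs 54; the known cells sum to 30, so (4,4) = 24.
Anti-diagonal must total 54; the given cells sum to 36, so (3,2) = 18.
Row 3 needs 54; the known cells sum to 45, so (3,4) = 9.
From row 4, 54 − (3 + 36 + 24) gives (4,2) = -9.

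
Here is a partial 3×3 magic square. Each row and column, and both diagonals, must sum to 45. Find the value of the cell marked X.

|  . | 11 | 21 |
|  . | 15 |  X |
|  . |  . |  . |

Row 1: 11 + 21 + ? = 45, so (1,1) = 13.
From column 2, 45 − (11 + 15) gives (3,2) = 19.
Using main diagonal: 13 + 15 + ? → (3,3) = 45 − 28 = 17.
The remaining cell in anti-diagonal is (3,1) = 45 − 36 = 9.
Column 1 needs 45; the known cells sum to 22, so (2,1) = 23.
Column 3: 21 + 17 + ? = 45, so (2,3) = 7.

7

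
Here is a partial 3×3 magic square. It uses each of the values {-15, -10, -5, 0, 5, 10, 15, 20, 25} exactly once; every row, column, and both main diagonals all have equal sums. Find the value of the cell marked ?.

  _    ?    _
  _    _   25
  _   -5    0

15

The 9 entries sum to 45, so each line sums to 45/3 = 15.
Row 3: -5 + 0 + ? = 15, so (3,1) = 20.
Using column 3: 25 + 0 + ? → (1,3) = 15 − 25 = -10.
Anti-diagonal must total 15; the given cells sum to 10, so (2,2) = 5.
Using row 2: 5 + 25 + ? → (2,1) = 15 − 30 = -15.
From column 1, 15 − (-15 + 20) gives (1,1) = 10.
From column 2, 15 − (5 + (-5)) gives (1,2) = 15.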